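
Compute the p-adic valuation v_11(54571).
v_11(54571) = 3

v_11(n) is the largest exponent k such that 11^k divides n. Factor out: 54571 = 11^3 · 41. (Sign doesn't affect v_p.) So v_11(54571) = 3.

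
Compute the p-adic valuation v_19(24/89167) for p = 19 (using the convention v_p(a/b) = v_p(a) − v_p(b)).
v_19(24/89167) = -3

Factor powers of 19 from the numerator and denominator of the reduced fraction: 24 = 19^0 · 24 and 89167 = 19^3 · 13. Apply v_p(a/b) = v_p(a) − v_p(b): v_19(24/89167) = 0 − 3 = -3.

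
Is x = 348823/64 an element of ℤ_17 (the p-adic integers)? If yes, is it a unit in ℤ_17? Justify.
x ∈ ℤ_17 but not a unit; v_17(x) = 3 > 0

ℤ_17 = {x ∈ ℚ_17 : v_17(x) ≥ 0} and ℤ_17^× = {x ∈ ℤ_17 : v_17(x) = 0}. Here v_17(348823/64) = v_17(num) − v_17(den) = 3; compare against these criteria.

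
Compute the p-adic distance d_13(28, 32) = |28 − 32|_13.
d_13(28, 32) = 1

Step 1 — x − y = 28 − 32 = -4. Step 2 — v_13(-4) = 0 (factor: -4 = −(13^0 · 4); the sign does not affect v_p). Step 3 — |x − y|_13 = 13^{0} = 1.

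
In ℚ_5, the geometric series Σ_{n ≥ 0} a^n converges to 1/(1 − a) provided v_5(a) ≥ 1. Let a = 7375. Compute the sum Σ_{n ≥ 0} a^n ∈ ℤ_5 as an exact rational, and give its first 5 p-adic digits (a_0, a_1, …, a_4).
Σ a^n = 1/(1 − a) = -1/7374;  first 5 digits = (1, 0, 0, 4, 1)

v_5(a) = 3 ≥ 1, so the series converges in ℤ_5 to 1/(1 − a) = 1/(1 − 7375) = -1/7374. Expand this rational in ℤ_5: compute digits iteratively via d_i = x_i mod 5, x_{i+1} = (x_i − d_i)/5. The first 5 digits are (1, 0, 0, 4, 1).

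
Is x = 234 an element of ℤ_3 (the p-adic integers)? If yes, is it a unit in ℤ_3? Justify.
x ∈ ℤ_3 but not a unit; v_3(x) = 2 > 0

ℤ_3 = {x ∈ ℚ_3 : v_3(x) ≥ 0} and ℤ_3^× = {x ∈ ℤ_3 : v_3(x) = 0}. Here v_3(234) = v_3(num) − v_3(den) = 2; compare against these criteria.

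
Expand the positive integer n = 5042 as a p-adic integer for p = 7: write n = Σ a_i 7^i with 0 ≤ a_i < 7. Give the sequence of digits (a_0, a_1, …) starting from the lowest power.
(a_0, a_1, …) = (2, 6, 4, 0, 2)

Repeated division by 7 gives the digits low-to-high: 5042 = 2 + 6·7^1 + 4·7^2 + 2·7^4. Digit sequence: (2, 6, 4, 0, 2).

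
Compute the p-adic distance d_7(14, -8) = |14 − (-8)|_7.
d_7(14, -8) = 1

Step 1 — x − y = 14 − (-8) = 22. Step 2 — v_7(22) = 0 (factor: 22 = (7^0 · 22); the sign does not affect v_p). Step 3 — |x − y|_7 = 7^{0} = 1.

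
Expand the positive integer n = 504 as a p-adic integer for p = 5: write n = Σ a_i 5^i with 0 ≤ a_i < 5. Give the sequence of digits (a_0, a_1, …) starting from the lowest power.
(a_0, a_1, …) = (4, 0, 0, 4)

Repeated division by 5 gives the digits low-to-high: 504 = 4 + 4·5^3. Digit sequence: (4, 0, 0, 4).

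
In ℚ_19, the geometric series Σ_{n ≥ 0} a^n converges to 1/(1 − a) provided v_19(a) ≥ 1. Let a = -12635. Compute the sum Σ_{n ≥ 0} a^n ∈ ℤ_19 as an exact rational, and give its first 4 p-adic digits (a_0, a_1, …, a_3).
Σ a^n = 1/(1 − a) = 1/12636;  first 4 digits = (1, 0, 3, 17)

v_19(a) = 2 ≥ 1, so the series converges in ℤ_19 to 1/(1 − a) = 1/(1 − (-12635)) = 1/12636. Expand this rational in ℤ_19: compute digits iteratively via d_i = x_i mod 19, x_{i+1} = (x_i − d_i)/19. The first 4 digits are (1, 0, 3, 17).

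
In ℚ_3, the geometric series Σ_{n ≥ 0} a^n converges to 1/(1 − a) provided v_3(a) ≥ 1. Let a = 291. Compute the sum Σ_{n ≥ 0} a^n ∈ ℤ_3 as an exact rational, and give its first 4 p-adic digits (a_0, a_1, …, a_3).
Σ a^n = 1/(1 − a) = -1/290;  first 4 digits = (1, 1, 0, 1)

v_3(a) = 1 ≥ 1, so the series converges in ℤ_3 to 1/(1 − a) = 1/(1 − 291) = -1/290. Expand this rational in ℤ_3: compute digits iteratively via d_i = x_i mod 3, x_{i+1} = (x_i − d_i)/3. The first 4 digits are (1, 1, 0, 1).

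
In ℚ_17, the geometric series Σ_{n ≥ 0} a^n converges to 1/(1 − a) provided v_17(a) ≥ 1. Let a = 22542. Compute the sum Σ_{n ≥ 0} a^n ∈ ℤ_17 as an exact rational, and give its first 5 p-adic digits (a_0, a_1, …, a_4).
Σ a^n = 1/(1 − a) = -1/22541;  first 5 digits = (1, 0, 10, 4, 15)

v_17(a) = 2 ≥ 1, so the series converges in ℤ_17 to 1/(1 − a) = 1/(1 − 22542) = -1/22541. Expand this rational in ℤ_17: compute digits iteratively via d_i = x_i mod 17, x_{i+1} = (x_i − d_i)/17. The first 5 digits are (1, 0, 10, 4, 15).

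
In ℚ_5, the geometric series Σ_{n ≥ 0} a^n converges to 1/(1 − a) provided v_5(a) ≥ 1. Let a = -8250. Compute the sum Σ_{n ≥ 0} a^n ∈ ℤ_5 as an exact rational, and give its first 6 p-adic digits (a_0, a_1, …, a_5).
Σ a^n = 1/(1 − a) = 1/8251;  first 6 digits = (1, 0, 0, 4, 1, 2)

v_5(a) = 3 ≥ 1, so the series converges in ℤ_5 to 1/(1 − a) = 1/(1 − (-8250)) = 1/8251. Expand this rational in ℤ_5: compute digits iteratively via d_i = x_i mod 5, x_{i+1} = (x_i − d_i)/5. The first 6 digits are (1, 0, 0, 4, 1, 2).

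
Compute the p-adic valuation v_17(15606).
v_17(15606) = 2

v_17(n) is the largest exponent k such that 17^k divides n. Factor out: 15606 = 17^2 · 54. (Sign doesn't affect v_p.) So v_17(15606) = 2.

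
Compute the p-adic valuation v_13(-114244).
v_13(-114244) = 4

v_13(n) is the largest exponent k such that 13^k divides n. Factor out: -114244 = -13^4 · 4. (Sign doesn't affect v_p.) So v_13(-114244) = 4.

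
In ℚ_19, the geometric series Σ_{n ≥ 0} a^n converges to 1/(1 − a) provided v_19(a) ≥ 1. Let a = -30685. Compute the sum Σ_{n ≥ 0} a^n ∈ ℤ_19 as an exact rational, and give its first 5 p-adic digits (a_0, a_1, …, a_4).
Σ a^n = 1/(1 − a) = 1/30686;  first 5 digits = (1, 0, 10, 14, 4)

v_19(a) = 2 ≥ 1, so the series converges in ℤ_19 to 1/(1 − a) = 1/(1 − (-30685)) = 1/30686. Expand this rational in ℤ_19: compute digits iteratively via d_i = x_i mod 19, x_{i+1} = (x_i − d_i)/19. The first 5 digits are (1, 0, 10, 14, 4).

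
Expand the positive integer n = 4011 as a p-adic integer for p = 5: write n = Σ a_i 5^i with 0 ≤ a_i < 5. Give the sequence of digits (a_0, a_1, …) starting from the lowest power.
(a_0, a_1, …) = (1, 2, 0, 2, 1, 1)

Repeated division by 5 gives the digits low-to-high: 4011 = 1 + 2·5^1 + 2·5^3 + 1·5^4 + 1·5^5. Digit sequence: (1, 2, 0, 2, 1, 1).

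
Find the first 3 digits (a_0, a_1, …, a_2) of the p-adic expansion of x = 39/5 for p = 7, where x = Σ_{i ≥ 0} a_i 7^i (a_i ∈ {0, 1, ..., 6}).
(a_0, …, a_2) = (5, 6, 2)

v_7(39/5) = 0 (numerator and denominator both coprime to 7), so x ∈ ℤ_7^×. Compute digits iteratively via a_i = x_i mod 7, x_{i+1} = (x_i − a_i)/7, with x_0 = x:
  x_0 = 39/5;  a_0 = 5;  x_1 = (x_0 − 5)/7 = 2/5
  x_1 = 2/5;  a_1 = 6;  x_2 = (x_1 − 6)/7 = -4/5
  x_2 = -4/5;  a_2 = 2;  x_3 = (x_2 − 2)/7 = -2/5
Digits: (5, 6, 2).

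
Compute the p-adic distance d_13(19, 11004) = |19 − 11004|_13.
d_13(19, 11004) = 1/2197

Step 1 — x − y = 19 − 11004 = -10985. Step 2 — v_13(-10985) = 3 (factor: -10985 = −(13^3 · 5); the sign does not affect v_p). Step 3 — |x − y|_13 = 13^{-3} = 1/2197.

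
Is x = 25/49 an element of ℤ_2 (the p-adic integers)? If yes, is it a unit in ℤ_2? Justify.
x ∈ ℤ_2^× (unit); v_2(x) = 0

ℤ_2 = {x ∈ ℚ_2 : v_2(x) ≥ 0} and ℤ_2^× = {x ∈ ℤ_2 : v_2(x) = 0}. Here v_2(25/49) = v_2(num) − v_2(den) = 0; compare against these criteria.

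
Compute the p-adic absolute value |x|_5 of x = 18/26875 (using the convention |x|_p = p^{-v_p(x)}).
|18/26875|_5 = 625

Step 1 — compute v_5(x) by factoring powers of 5 out of the numerator and denominator: v_5(18/26875) = -4. Step 2 — apply |x|_p = p^{-v_p(x)} = 5^{4} = 625.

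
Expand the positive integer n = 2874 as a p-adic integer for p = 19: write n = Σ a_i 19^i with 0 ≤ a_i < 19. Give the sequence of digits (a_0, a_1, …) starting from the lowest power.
(a_0, a_1, …) = (5, 18, 7)

Repeated division by 19 gives the digits low-to-high: 2874 = 5 + 18·19^1 + 7·19^2. Digit sequence: (5, 18, 7).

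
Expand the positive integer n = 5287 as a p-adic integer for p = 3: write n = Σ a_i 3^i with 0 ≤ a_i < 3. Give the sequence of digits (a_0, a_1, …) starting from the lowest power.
(a_0, a_1, …) = (1, 1, 2, 0, 2, 0, 1, 2)

Repeated division by 3 gives the digits low-to-high: 5287 = 1 + 1·3^1 + 2·3^2 + 2·3^4 + 1·3^6 + 2·3^7. Digit sequence: (1, 1, 2, 0, 2, 0, 1, 2).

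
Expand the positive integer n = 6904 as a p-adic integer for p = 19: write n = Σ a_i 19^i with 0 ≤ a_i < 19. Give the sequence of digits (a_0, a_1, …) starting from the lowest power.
(a_0, a_1, …) = (7, 2, 0, 1)

Repeated division by 19 gives the digits low-to-high: 6904 = 7 + 2·19^1 + 1·19^3. Digit sequence: (7, 2, 0, 1).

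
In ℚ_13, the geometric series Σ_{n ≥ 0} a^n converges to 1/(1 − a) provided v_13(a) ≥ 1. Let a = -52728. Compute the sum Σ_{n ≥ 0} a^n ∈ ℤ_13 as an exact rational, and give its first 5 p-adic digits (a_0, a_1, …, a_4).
Σ a^n = 1/(1 − a) = 1/52729;  first 5 digits = (1, 0, 0, 2, 11)

v_13(a) = 3 ≥ 1, so the series converges in ℤ_13 to 1/(1 − a) = 1/(1 − (-52728)) = 1/52729. Expand this rational in ℤ_13: compute digits iteratively via d_i = x_i mod 13, x_{i+1} = (x_i − d_i)/13. The first 5 digits are (1, 0, 0, 2, 11).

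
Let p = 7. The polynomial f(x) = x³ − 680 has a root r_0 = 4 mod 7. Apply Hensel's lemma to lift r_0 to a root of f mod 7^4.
r_3 = 907 (mod 2401)

Hensel: r_{i+1} = r_i − f(r_i)/f′(r_i) mod 7^{i+2}, where f′(x) = 3x². Iterate:
  r_0 = 4 (mod 7)
  r_1 = 25 (mod 49)
  r_2 = 221 (mod 343)
  r_3 = 907 (mod 2401)
Final: r = 907 with f(r) ≡ 0 mod 7^4.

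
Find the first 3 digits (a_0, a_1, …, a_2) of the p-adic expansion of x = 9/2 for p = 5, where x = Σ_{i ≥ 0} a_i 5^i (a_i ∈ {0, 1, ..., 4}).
(a_0, …, a_2) = (2, 3, 2)

v_5(9/2) = 0 (numerator and denominator both coprime to 5), so x ∈ ℤ_5^×. Compute digits iteratively via a_i = x_i mod 5, x_{i+1} = (x_i − a_i)/5, with x_0 = x:
  x_0 = 9/2;  a_0 = 2;  x_1 = (x_0 − 2)/5 = 1/2
  x_1 = 1/2;  a_1 = 3;  x_2 = (x_1 − 3)/5 = -1/2
  x_2 = -1/2;  a_2 = 2;  x_3 = (x_2 − 2)/5 = -1/2
Digits: (2, 3, 2).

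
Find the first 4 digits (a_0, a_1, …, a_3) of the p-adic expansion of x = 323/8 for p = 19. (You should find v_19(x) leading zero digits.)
(a_0, …, a_3) = (0, 14, 16, 11)

v_19(323/8) = 1, so a_0 = ... = a_0 = 0. Factor out: x = 19^1 · u with u = 17/8 a unit in ℤ_19. Expand u iteratively via a_{v+i} = u_i mod 19, u_{i+1} = (u_i − a_{v+i})/19:
  u_0 = 17/8;  a_1 = 14;  u_1 = (u_0 − 14)/19 = -5/8
  u_1 = -5/8;  a_2 = 16;  u_2 = (u_1 − 16)/19 = -7/8
  u_2 = -7/8;  a_3 = 11;  u_3 = (u_2 − 11)/19 = -5/8
Digits: (0, 14, 16, 11).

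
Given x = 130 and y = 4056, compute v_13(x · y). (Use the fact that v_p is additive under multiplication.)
v_13(527280) = 3

v_p(x) = 1 (factor: 130 = 13^1 · 10); v_p(y) = 2 (factor: 4056 = 13^2 · 24). Additivity: v_p(xy) = v_p(x) + v_p(y) = 1 + 2 = 3. (Direct check: xy = 527280 = 13^3 · (240).)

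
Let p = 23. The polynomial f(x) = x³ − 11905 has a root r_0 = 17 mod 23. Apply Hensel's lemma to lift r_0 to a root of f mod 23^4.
r_3 = 139581 (mod 279841)

Hensel: r_{i+1} = r_i − f(r_i)/f′(r_i) mod 23^{i+2}, where f′(x) = 3x². Iterate:
  r_0 = 17 (mod 23)
  r_1 = 454 (mod 529)
  r_2 = 5744 (mod 12167)
  r_3 = 139581 (mod 279841)
Final: r = 139581 with f(r) ≡ 0 mod 23^4.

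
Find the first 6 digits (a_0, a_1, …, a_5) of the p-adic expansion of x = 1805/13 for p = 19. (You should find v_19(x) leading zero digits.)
(a_0, …, a_5) = (0, 0, 15, 8, 1, 16)

v_19(1805/13) = 2, so a_0 = ... = a_1 = 0. Factor out: x = 19^2 · u with u = 5/13 a unit in ℤ_19. Expand u iteratively via a_{v+i} = u_i mod 19, u_{i+1} = (u_i − a_{v+i})/19:
  u_0 = 5/13;  a_2 = 15;  u_1 = (u_0 − 15)/19 = -10/13
  u_1 = -10/13;  a_3 = 8;  u_2 = (u_1 − 8)/19 = -6/13
  u_2 = -6/13;  a_4 = 1;  u_3 = (u_2 − 1)/19 = -1/13
  u_3 = -1/13;  a_5 = 16;  u_4 = (u_3 − 16)/19 = -11/13
Digits: (0, 0, 15, 8, 1, 16).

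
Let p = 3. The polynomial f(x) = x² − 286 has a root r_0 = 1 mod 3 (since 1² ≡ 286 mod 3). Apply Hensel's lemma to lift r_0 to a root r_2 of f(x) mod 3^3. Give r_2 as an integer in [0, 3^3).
r_2 = 4 (mod 27)

Hensel's recurrence: r_{i+1} = r_i − f(r_i)·(f′(r_i))^{-1} mod 3^{i+2}, with f′(x) = 2x. Iterate:
  r_0 = 1 (mod 3)
  r_1 = 4 (mod 9)
  r_2 = 4 (mod 27)
Final: r_2 = 4, and one checks f(r_2) ≡ 0 mod 3^3.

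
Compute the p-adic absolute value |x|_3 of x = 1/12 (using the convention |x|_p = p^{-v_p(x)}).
|1/12|_3 = 3

Step 1 — compute v_3(x) by factoring powers of 3 out of the numerator and denominator: v_3(1/12) = -1. Step 2 — apply |x|_p = p^{-v_p(x)} = 3^{1} = 3.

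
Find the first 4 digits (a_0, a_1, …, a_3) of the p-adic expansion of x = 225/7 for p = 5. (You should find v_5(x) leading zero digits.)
(a_0, …, a_3) = (0, 0, 2, 2)

v_5(225/7) = 2, so a_0 = ... = a_1 = 0. Factor out: x = 5^2 · u with u = 9/7 a unit in ℤ_5. Expand u iteratively via a_{v+i} = u_i mod 5, u_{i+1} = (u_i − a_{v+i})/5:
  u_0 = 9/7;  a_2 = 2;  u_1 = (u_0 − 2)/5 = -1/7
  u_1 = -1/7;  a_3 = 2;  u_2 = (u_1 − 2)/5 = -3/7
Digits: (0, 0, 2, 2).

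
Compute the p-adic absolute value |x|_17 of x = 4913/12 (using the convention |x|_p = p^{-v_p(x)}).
|4913/12|_17 = 1/4913

Step 1 — compute v_17(x) by factoring powers of 17 out of the numerator and denominator: v_17(4913/12) = 3. Step 2 — apply |x|_p = p^{-v_p(x)} = 17^{-3} = 1/4913.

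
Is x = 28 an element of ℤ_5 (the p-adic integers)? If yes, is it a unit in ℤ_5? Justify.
x ∈ ℤ_5^× (unit); v_5(x) = 0

ℤ_5 = {x ∈ ℚ_5 : v_5(x) ≥ 0} and ℤ_5^× = {x ∈ ℤ_5 : v_5(x) = 0}. Here v_5(28) = v_5(num) − v_5(den) = 0; compare against these criteria.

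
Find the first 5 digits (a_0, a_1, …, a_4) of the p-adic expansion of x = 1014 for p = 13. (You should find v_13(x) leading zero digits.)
(a_0, …, a_4) = (0, 0, 6, 0, 0)

v_13(1014) = 2, so a_0 = ... = a_1 = 0. Factor out: x = 13^2 · u with u = 6 a unit in ℤ_13. Expand u iteratively via a_{v+i} = u_i mod 13, u_{i+1} = (u_i − a_{v+i})/13:
  u_0 = 6;  a_2 = 6;  u_1 = (u_0 − 6)/13 = 0
  u_1 = 0;  a_3 = 0;  u_2 = (u_1 − 0)/13 = 0
  u_2 = 0;  a_4 = 0;  u_3 = (u_2 − 0)/13 = 0
Digits: (0, 0, 6, 0, 0).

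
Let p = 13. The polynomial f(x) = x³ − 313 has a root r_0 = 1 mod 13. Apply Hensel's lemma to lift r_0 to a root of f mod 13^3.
r_2 = 274 (mod 2197)

Hensel: r_{i+1} = r_i − f(r_i)/f′(r_i) mod 13^{i+2}, where f′(x) = 3x². Iterate:
  r_0 = 1 (mod 13)
  r_1 = 105 (mod 169)
  r_2 = 274 (mod 2197)
Final: r = 274 with f(r) ≡ 0 mod 13^3.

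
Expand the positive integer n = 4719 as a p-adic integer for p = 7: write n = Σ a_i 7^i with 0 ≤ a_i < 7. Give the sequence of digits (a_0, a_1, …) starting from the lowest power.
(a_0, a_1, …) = (1, 2, 5, 6, 1)

Repeated division by 7 gives the digits low-to-high: 4719 = 1 + 2·7^1 + 5·7^2 + 6·7^3 + 1·7^4. Digit sequence: (1, 2, 5, 6, 1).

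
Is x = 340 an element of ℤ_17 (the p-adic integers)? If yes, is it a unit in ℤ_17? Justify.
x ∈ ℤ_17 but not a unit; v_17(x) = 1 > 0

ℤ_17 = {x ∈ ℚ_17 : v_17(x) ≥ 0} and ℤ_17^× = {x ∈ ℤ_17 : v_17(x) = 0}. Here v_17(340) = v_17(num) − v_17(den) = 1; compare against these criteria.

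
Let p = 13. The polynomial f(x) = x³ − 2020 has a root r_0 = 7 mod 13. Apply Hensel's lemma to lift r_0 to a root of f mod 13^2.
r_1 = 46 (mod 169)

Hensel: r_{i+1} = r_i − f(r_i)/f′(r_i) mod 13^{i+2}, where f′(x) = 3x². Iterate:
  r_0 = 7 (mod 13)
  r_1 = 46 (mod 169)
Final: r = 46 with f(r) ≡ 0 mod 13^2.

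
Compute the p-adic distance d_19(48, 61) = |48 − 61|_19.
d_19(48, 61) = 1

Step 1 — x − y = 48 − 61 = -13. Step 2 — v_19(-13) = 0 (factor: -13 = −(19^0 · 13); the sign does not affect v_p). Step 3 — |x − y|_19 = 19^{0} = 1.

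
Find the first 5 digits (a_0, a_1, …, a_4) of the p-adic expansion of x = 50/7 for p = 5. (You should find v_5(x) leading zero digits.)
(a_0, …, a_4) = (0, 0, 1, 2, 1)

v_5(50/7) = 2, so a_0 = ... = a_1 = 0. Factor out: x = 5^2 · u with u = 2/7 a unit in ℤ_5. Expand u iteratively via a_{v+i} = u_i mod 5, u_{i+1} = (u_i − a_{v+i})/5:
  u_0 = 2/7;  a_2 = 1;  u_1 = (u_0 − 1)/5 = -1/7
  u_1 = -1/7;  a_3 = 2;  u_2 = (u_1 − 2)/5 = -3/7
  u_2 = -3/7;  a_4 = 1;  u_3 = (u_2 − 1)/5 = -2/7
Digits: (0, 0, 1, 2, 1).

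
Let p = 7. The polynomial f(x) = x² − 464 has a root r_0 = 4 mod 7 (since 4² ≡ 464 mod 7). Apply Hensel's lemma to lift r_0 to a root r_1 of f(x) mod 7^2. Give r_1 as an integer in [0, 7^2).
r_1 = 11 (mod 49)

Hensel's recurrence: r_{i+1} = r_i − f(r_i)·(f′(r_i))^{-1} mod 7^{i+2}, with f′(x) = 2x. Iterate:
  r_0 = 4 (mod 7)
  r_1 = 11 (mod 49)
Final: r_1 = 11, and one checks f(r_1) ≡ 0 mod 7^2.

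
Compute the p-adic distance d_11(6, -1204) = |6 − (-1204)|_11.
d_11(6, -1204) = 1/121

Step 1 — x − y = 6 − (-1204) = 1210. Step 2 — v_11(1210) = 2 (factor: 1210 = (11^2 · 10); the sign does not affect v_p). Step 3 — |x − y|_11 = 11^{-2} = 1/121.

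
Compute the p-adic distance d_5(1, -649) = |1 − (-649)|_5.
d_5(1, -649) = 1/25

Step 1 — x − y = 1 − (-649) = 650. Step 2 — v_5(650) = 2 (factor: 650 = (5^2 · 26); the sign does not affect v_p). Step 3 — |x − y|_5 = 5^{-2} = 1/25.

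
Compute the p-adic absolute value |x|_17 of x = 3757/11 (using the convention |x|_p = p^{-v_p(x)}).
|3757/11|_17 = 1/289

Step 1 — compute v_17(x) by factoring powers of 17 out of the numerator and denominator: v_17(3757/11) = 2. Step 2 — apply |x|_p = p^{-v_p(x)} = 17^{-2} = 1/289.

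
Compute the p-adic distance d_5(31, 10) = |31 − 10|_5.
d_5(31, 10) = 1

Step 1 — x − y = 31 − 10 = 21. Step 2 — v_5(21) = 0 (factor: 21 = (5^0 · 21); the sign does not affect v_p). Step 3 — |x − y|_5 = 5^{0} = 1.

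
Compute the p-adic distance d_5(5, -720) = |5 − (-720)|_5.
d_5(5, -720) = 1/25

Step 1 — x − y = 5 − (-720) = 725. Step 2 — v_5(725) = 2 (factor: 725 = (5^2 · 29); the sign does not affect v_p). Step 3 — |x − y|_5 = 5^{-2} = 1/25.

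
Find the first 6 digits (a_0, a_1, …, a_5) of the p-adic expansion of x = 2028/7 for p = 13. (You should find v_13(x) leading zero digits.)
(a_0, …, a_5) = (0, 0, 11, 3, 9, 3)

v_13(2028/7) = 2, so a_0 = ... = a_1 = 0. Factor out: x = 13^2 · u with u = 12/7 a unit in ℤ_13. Expand u iteratively via a_{v+i} = u_i mod 13, u_{i+1} = (u_i − a_{v+i})/13:
  u_0 = 12/7;  a_2 = 11;  u_1 = (u_0 − 11)/13 = -5/7
  u_1 = -5/7;  a_3 = 3;  u_2 = (u_1 − 3)/13 = -2/7
  u_2 = -2/7;  a_4 = 9;  u_3 = (u_2 − 9)/13 = -5/7
  u_3 = -5/7;  a_5 = 3;  u_4 = (u_3 − 3)/13 = -2/7
Digits: (0, 0, 11, 3, 9, 3).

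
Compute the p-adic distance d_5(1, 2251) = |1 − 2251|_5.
d_5(1, 2251) = 1/125

Step 1 — x − y = 1 − 2251 = -2250. Step 2 — v_5(-2250) = 3 (factor: -2250 = −(5^3 · 18); the sign does not affect v_p). Step 3 — |x − y|_5 = 5^{-3} = 1/125.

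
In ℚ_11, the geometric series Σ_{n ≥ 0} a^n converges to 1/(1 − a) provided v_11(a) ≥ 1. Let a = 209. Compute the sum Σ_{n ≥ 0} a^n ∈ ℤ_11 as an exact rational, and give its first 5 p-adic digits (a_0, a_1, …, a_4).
Σ a^n = 1/(1 − a) = -1/208;  first 5 digits = (1, 8, 10, 5, 3)

v_11(a) = 1 ≥ 1, so the series converges in ℤ_11 to 1/(1 − a) = 1/(1 − 209) = -1/208. Expand this rational in ℤ_11: compute digits iteratively via d_i = x_i mod 11, x_{i+1} = (x_i − d_i)/11. The first 5 digits are (1, 8, 10, 5, 3).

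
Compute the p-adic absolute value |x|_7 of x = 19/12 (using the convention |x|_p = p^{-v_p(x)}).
|19/12|_7 = 1

Step 1 — compute v_7(x) by factoring powers of 7 out of the numerator and denominator: v_7(19/12) = 0. Step 2 — apply |x|_p = p^{-v_p(x)} = 7^{0} = 1.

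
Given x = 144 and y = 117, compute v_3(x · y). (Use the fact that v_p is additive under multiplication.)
v_3(16848) = 4

v_p(x) = 2 (factor: 144 = 3^2 · 16); v_p(y) = 2 (factor: 117 = 3^2 · 13). Additivity: v_p(xy) = v_p(x) + v_p(y) = 2 + 2 = 4. (Direct check: xy = 16848 = 3^4 · (208).)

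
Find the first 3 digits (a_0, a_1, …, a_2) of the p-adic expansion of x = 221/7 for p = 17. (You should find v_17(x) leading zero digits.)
(a_0, …, a_2) = (0, 14, 9)

v_17(221/7) = 1, so a_0 = ... = a_0 = 0. Factor out: x = 17^1 · u with u = 13/7 a unit in ℤ_17. Expand u iteratively via a_{v+i} = u_i mod 17, u_{i+1} = (u_i − a_{v+i})/17:
  u_0 = 13/7;  a_1 = 14;  u_1 = (u_0 − 14)/17 = -5/7
  u_1 = -5/7;  a_2 = 9;  u_2 = (u_1 − 9)/17 = -4/7
Digits: (0, 14, 9).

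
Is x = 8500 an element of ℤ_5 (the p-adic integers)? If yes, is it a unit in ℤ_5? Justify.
x ∈ ℤ_5 but not a unit; v_5(x) = 3 > 0

ℤ_5 = {x ∈ ℚ_5 : v_5(x) ≥ 0} and ℤ_5^× = {x ∈ ℤ_5 : v_5(x) = 0}. Here v_5(8500) = v_5(num) − v_5(den) = 3; compare against these criteria.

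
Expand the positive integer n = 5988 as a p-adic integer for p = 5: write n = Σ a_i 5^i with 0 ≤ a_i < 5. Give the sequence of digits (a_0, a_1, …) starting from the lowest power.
(a_0, a_1, …) = (3, 2, 4, 2, 4, 1)

Repeated division by 5 gives the digits low-to-high: 5988 = 3 + 2·5^1 + 4·5^2 + 2·5^3 + 4·5^4 + 1·5^5. Digit sequence: (3, 2, 4, 2, 4, 1).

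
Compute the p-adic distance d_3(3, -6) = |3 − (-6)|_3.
d_3(3, -6) = 1/9

Step 1 — x − y = 3 − (-6) = 9. Step 2 — v_3(9) = 2 (factor: 9 = (3^2 · 1); the sign does not affect v_p). Step 3 — |x − y|_3 = 3^{-2} = 1/9.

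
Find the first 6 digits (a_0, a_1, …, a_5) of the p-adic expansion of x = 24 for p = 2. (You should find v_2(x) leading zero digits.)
(a_0, …, a_5) = (0, 0, 0, 1, 1, 0)

v_2(24) = 3, so a_0 = ... = a_2 = 0. Factor out: x = 2^3 · u with u = 3 a unit in ℤ_2. Expand u iteratively via a_{v+i} = u_i mod 2, u_{i+1} = (u_i − a_{v+i})/2:
  u_0 = 3;  a_3 = 1;  u_1 = (u_0 − 1)/2 = 1
  u_1 = 1;  a_4 = 1;  u_2 = (u_1 − 1)/2 = 0
  u_2 = 0;  a_5 = 0;  u_3 = (u_2 − 0)/2 = 0
Digits: (0, 0, 0, 1, 1, 0).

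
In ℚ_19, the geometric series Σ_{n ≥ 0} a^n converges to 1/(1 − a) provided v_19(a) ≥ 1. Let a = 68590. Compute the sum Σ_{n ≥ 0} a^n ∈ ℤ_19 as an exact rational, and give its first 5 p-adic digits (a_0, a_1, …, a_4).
Σ a^n = 1/(1 − a) = -1/68589;  first 5 digits = (1, 0, 0, 10, 0)

v_19(a) = 3 ≥ 1, so the series converges in ℤ_19 to 1/(1 − a) = 1/(1 − 68590) = -1/68589. Expand this rational in ℤ_19: compute digits iteratively via d_i = x_i mod 19, x_{i+1} = (x_i − d_i)/19. The first 5 digits are (1, 0, 0, 10, 0).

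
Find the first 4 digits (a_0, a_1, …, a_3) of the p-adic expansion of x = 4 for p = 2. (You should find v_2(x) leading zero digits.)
(a_0, …, a_3) = (0, 0, 1, 0)

v_2(4) = 2, so a_0 = ... = a_1 = 0. Factor out: x = 2^2 · u with u = 1 a unit in ℤ_2. Expand u iteratively via a_{v+i} = u_i mod 2, u_{i+1} = (u_i − a_{v+i})/2:
  u_0 = 1;  a_2 = 1;  u_1 = (u_0 − 1)/2 = 0
  u_1 = 0;  a_3 = 0;  u_2 = (u_1 − 0)/2 = 0
Digits: (0, 0, 1, 0).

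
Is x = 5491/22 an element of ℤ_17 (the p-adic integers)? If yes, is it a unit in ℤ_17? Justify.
x ∈ ℤ_17 but not a unit; v_17(x) = 2 > 0

ℤ_17 = {x ∈ ℚ_17 : v_17(x) ≥ 0} and ℤ_17^× = {x ∈ ℤ_17 : v_17(x) = 0}. Here v_17(5491/22) = v_17(num) − v_17(den) = 2; compare against these criteria.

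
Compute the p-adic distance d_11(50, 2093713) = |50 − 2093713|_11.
d_11(50, 2093713) = 1/161051

Step 1 — x − y = 50 − 2093713 = -2093663. Step 2 — v_11(-2093663) = 5 (factor: -2093663 = −(11^5 · 13); the sign does not affect v_p). Step 3 — |x − y|_11 = 11^{-5} = 1/161051.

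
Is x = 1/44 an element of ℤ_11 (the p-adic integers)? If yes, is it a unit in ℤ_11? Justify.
x ∉ ℤ_11 (v_11(x) = -1 < 0)

ℤ_11 = {x ∈ ℚ_11 : v_11(x) ≥ 0} and ℤ_11^× = {x ∈ ℤ_11 : v_11(x) = 0}. Here v_11(1/44) = v_11(num) − v_11(den) = -1; compare against these criteria.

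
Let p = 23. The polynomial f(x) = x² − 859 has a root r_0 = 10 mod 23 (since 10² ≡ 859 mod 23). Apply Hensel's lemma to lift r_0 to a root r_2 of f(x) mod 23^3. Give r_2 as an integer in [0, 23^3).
r_2 = 2931 (mod 12167)

Hensel's recurrence: r_{i+1} = r_i − f(r_i)·(f′(r_i))^{-1} mod 23^{i+2}, with f′(x) = 2x. Iterate:
  r_0 = 10 (mod 23)
  r_1 = 286 (mod 529)
  r_2 = 2931 (mod 12167)
Final: r_2 = 2931, and one checks f(r_2) ≡ 0 mod 23^3.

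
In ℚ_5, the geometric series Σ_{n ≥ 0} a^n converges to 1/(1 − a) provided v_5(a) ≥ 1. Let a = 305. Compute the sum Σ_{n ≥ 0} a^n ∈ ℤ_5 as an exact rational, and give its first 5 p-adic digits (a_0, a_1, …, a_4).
Σ a^n = 1/(1 − a) = -1/304;  first 5 digits = (1, 1, 3, 2, 1)

v_5(a) = 1 ≥ 1, so the series converges in ℤ_5 to 1/(1 − a) = 1/(1 − 305) = -1/304. Expand this rational in ℤ_5: compute digits iteratively via d_i = x_i mod 5, x_{i+1} = (x_i − d_i)/5. The first 5 digits are (1, 1, 3, 2, 1).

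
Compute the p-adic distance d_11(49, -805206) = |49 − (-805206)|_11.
d_11(49, -805206) = 1/161051

Step 1 — x − y = 49 − (-805206) = 805255. Step 2 — v_11(805255) = 5 (factor: 805255 = (11^5 · 5); the sign does not affect v_p). Step 3 — |x − y|_11 = 11^{-5} = 1/161051.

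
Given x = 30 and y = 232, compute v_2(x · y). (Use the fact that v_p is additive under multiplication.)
v_2(6960) = 4

v_p(x) = 1 (factor: 30 = 2^1 · 15); v_p(y) = 3 (factor: 232 = 2^3 · 29). Additivity: v_p(xy) = v_p(x) + v_p(y) = 1 + 3 = 4. (Direct check: xy = 6960 = 2^4 · (435).)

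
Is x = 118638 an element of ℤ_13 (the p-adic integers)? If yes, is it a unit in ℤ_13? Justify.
x ∈ ℤ_13 but not a unit; v_13(x) = 3 > 0

ℤ_13 = {x ∈ ℚ_13 : v_13(x) ≥ 0} and ℤ_13^× = {x ∈ ℤ_13 : v_13(x) = 0}. Here v_13(118638) = v_13(num) − v_13(den) = 3; compare against these criteria.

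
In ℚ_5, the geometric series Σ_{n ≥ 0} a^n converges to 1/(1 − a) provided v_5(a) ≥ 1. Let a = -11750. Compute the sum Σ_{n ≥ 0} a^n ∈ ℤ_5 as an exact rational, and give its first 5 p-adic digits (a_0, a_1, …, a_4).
Σ a^n = 1/(1 − a) = 1/11751;  first 5 digits = (1, 0, 0, 1, 1)

v_5(a) = 3 ≥ 1, so the series converges in ℤ_5 to 1/(1 − a) = 1/(1 − (-11750)) = 1/11751. Expand this rational in ℤ_5: compute digits iteratively via d_i = x_i mod 5, x_{i+1} = (x_i − d_i)/5. The first 5 digits are (1, 0, 0, 1, 1).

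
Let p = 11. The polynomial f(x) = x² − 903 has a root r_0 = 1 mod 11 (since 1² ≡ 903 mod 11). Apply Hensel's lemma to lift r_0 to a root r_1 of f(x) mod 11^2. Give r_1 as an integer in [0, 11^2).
r_1 = 89 (mod 121)

Hensel's recurrence: r_{i+1} = r_i − f(r_i)·(f′(r_i))^{-1} mod 11^{i+2}, with f′(x) = 2x. Iterate:
  r_0 = 1 (mod 11)
  r_1 = 89 (mod 121)
Final: r_1 = 89, and one checks f(r_1) ≡ 0 mod 11^2.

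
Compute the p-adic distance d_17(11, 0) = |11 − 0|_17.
d_17(11, 0) = 1

Step 1 — x − y = 11 − 0 = 11. Step 2 — v_17(11) = 0 (factor: 11 = (17^0 · 11); the sign does not affect v_p). Step 3 — |x − y|_17 = 17^{0} = 1.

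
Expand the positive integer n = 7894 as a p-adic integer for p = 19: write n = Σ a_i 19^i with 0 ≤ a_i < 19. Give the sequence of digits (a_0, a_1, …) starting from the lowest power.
(a_0, a_1, …) = (9, 16, 2, 1)

Repeated division by 19 gives the digits low-to-high: 7894 = 9 + 16·19^1 + 2·19^2 + 1·19^3. Digit sequence: (9, 16, 2, 1).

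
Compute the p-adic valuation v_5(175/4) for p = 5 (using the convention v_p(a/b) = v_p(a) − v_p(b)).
v_5(175/4) = 2

Factor powers of 5 from the numerator and denominator of the reduced fraction: 175 = 5^2 · 7 and 4 = 5^0 · 4. Apply v_p(a/b) = v_p(a) − v_p(b): v_5(175/4) = 2 − 0 = 2.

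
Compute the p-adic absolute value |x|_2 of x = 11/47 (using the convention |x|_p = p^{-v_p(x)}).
|11/47|_2 = 1

Step 1 — compute v_2(x) by factoring powers of 2 out of the numerator and denominator: v_2(11/47) = 0. Step 2 — apply |x|_p = p^{-v_p(x)} = 2^{0} = 1.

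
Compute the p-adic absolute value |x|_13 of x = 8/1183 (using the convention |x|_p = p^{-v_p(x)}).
|8/1183|_13 = 169

Step 1 — compute v_13(x) by factoring powers of 13 out of the numerator and denominator: v_13(8/1183) = -2. Step 2 — apply |x|_p = p^{-v_p(x)} = 13^{2} = 169.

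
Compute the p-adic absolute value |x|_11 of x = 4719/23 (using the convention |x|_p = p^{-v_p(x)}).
|4719/23|_11 = 1/121

Step 1 — compute v_11(x) by factoring powers of 11 out of the numerator and denominator: v_11(4719/23) = 2. Step 2 — apply |x|_p = p^{-v_p(x)} = 11^{-2} = 1/121.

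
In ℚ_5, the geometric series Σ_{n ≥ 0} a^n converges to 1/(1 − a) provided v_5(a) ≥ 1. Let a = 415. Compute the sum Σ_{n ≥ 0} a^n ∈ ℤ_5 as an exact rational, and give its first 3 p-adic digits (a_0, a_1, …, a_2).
Σ a^n = 1/(1 − a) = -1/414;  first 3 digits = (1, 3, 0)

v_5(a) = 1 ≥ 1, so the series converges in ℤ_5 to 1/(1 − a) = 1/(1 − 415) = -1/414. Expand this rational in ℤ_5: compute digits iteratively via d_i = x_i mod 5, x_{i+1} = (x_i − d_i)/5. The first 3 digits are (1, 3, 0).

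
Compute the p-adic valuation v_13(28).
v_13(28) = 0

v_13(n) is the largest exponent k such that 13^k divides n. Factor out: 28 = 13^0 · 28. (Sign doesn't affect v_p.) So v_13(28) = 0.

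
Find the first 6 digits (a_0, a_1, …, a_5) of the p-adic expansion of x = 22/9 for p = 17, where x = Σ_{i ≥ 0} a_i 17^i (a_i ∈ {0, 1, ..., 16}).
(a_0, …, a_5) = (10, 9, 7, 9, 7, 9)

v_17(22/9) = 0 (numerator and denominator both coprime to 17), so x ∈ ℤ_17^×. Compute digits iteratively via a_i = x_i mod 17, x_{i+1} = (x_i − a_i)/17, with x_0 = x:
  x_0 = 22/9;  a_0 = 10;  x_1 = (x_0 − 10)/17 = -4/9
  x_1 = -4/9;  a_1 = 9;  x_2 = (x_1 − 9)/17 = -5/9
  x_2 = -5/9;  a_2 = 7;  x_3 = (x_2 − 7)/17 = -4/9
  x_3 = -4/9;  a_3 = 9;  x_4 = (x_3 − 9)/17 = -5/9
  x_4 = -5/9;  a_4 = 7;  x_5 = (x_4 − 7)/17 = -4/9
  x_5 = -4/9;  a_5 = 9;  x_6 = (x_5 − 9)/17 = -5/9
Digits: (10, 9, 7, 9, 7, 9).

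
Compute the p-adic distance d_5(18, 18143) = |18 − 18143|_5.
d_5(18, 18143) = 1/625

Step 1 — x − y = 18 − 18143 = -18125. Step 2 — v_5(-18125) = 4 (factor: -18125 = −(5^4 · 29); the sign does not affect v_p). Step 3 — |x − y|_5 = 5^{-4} = 1/625.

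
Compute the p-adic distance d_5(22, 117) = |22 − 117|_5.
d_5(22, 117) = 1/5

Step 1 — x − y = 22 − 117 = -95. Step 2 — v_5(-95) = 1 (factor: -95 = −(5^1 · 19); the sign does not affect v_p). Step 3 — |x − y|_5 = 5^{-1} = 1/5.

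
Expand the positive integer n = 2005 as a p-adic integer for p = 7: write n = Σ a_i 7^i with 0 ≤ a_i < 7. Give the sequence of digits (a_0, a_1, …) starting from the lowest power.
(a_0, a_1, …) = (3, 6, 5, 5)

Repeated division by 7 gives the digits low-to-high: 2005 = 3 + 6·7^1 + 5·7^2 + 5·7^3. Digit sequence: (3, 6, 5, 5).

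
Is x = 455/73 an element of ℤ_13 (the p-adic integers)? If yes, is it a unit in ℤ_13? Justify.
x ∈ ℤ_13 but not a unit; v_13(x) = 1 > 0

ℤ_13 = {x ∈ ℚ_13 : v_13(x) ≥ 0} and ℤ_13^× = {x ∈ ℤ_13 : v_13(x) = 0}. Here v_13(455/73) = v_13(num) − v_13(den) = 1; compare against these criteria.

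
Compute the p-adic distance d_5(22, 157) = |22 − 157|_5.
d_5(22, 157) = 1/5

Step 1 — x − y = 22 − 157 = -135. Step 2 — v_5(-135) = 1 (factor: -135 = −(5^1 · 27); the sign does not affect v_p). Step 3 — |x − y|_5 = 5^{-1} = 1/5.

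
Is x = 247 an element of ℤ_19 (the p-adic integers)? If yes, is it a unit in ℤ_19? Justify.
x ∈ ℤ_19 but not a unit; v_19(x) = 1 > 0

ℤ_19 = {x ∈ ℚ_19 : v_19(x) ≥ 0} and ℤ_19^× = {x ∈ ℤ_19 : v_19(x) = 0}. Here v_19(247) = v_19(num) − v_19(den) = 1; compare against these criteria.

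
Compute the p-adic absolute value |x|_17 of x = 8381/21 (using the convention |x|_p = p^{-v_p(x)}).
|8381/21|_17 = 1/289

Step 1 — compute v_17(x) by factoring powers of 17 out of the numerator and denominator: v_17(8381/21) = 2. Step 2 — apply |x|_p = p^{-v_p(x)} = 17^{-2} = 1/289.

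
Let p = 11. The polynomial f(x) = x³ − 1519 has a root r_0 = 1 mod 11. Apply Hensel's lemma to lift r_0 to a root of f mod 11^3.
r_2 = 23 (mod 1331)

Hensel: r_{i+1} = r_i − f(r_i)/f′(r_i) mod 11^{i+2}, where f′(x) = 3x². Iterate:
  r_0 = 1 (mod 11)
  r_1 = 23 (mod 121)
  r_2 = 23 (mod 1331)
Final: r = 23 with f(r) ≡ 0 mod 11^3.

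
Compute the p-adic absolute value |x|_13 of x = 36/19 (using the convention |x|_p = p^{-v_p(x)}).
|36/19|_13 = 1

Step 1 — compute v_13(x) by factoring powers of 13 out of the numerator and denominator: v_13(36/19) = 0. Step 2 — apply |x|_p = p^{-v_p(x)} = 13^{0} = 1.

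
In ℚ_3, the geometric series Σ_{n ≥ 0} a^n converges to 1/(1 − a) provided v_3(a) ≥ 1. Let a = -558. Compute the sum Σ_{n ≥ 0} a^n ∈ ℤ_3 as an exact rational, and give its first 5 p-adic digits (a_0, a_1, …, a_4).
Σ a^n = 1/(1 − a) = 1/559;  first 5 digits = (1, 0, 1, 0, 0)

v_3(a) = 2 ≥ 1, so the series converges in ℤ_3 to 1/(1 − a) = 1/(1 − (-558)) = 1/559. Expand this rational in ℤ_3: compute digits iteratively via d_i = x_i mod 3, x_{i+1} = (x_i − d_i)/3. The first 5 digits are (1, 0, 1, 0, 0).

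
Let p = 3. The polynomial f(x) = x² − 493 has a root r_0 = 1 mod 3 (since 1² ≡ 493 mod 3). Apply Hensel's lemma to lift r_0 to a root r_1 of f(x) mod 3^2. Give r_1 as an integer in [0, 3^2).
r_1 = 4 (mod 9)

Hensel's recurrence: r_{i+1} = r_i − f(r_i)·(f′(r_i))^{-1} mod 3^{i+2}, with f′(x) = 2x. Iterate:
  r_0 = 1 (mod 3)
  r_1 = 4 (mod 9)
Final: r_1 = 4, and one checks f(r_1) ≡ 0 mod 3^2.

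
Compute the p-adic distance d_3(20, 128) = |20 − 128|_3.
d_3(20, 128) = 1/27

Step 1 — x − y = 20 − 128 = -108. Step 2 — v_3(-108) = 3 (factor: -108 = −(3^3 · 4); the sign does not affect v_p). Step 3 — |x − y|_3 = 3^{-3} = 1/27.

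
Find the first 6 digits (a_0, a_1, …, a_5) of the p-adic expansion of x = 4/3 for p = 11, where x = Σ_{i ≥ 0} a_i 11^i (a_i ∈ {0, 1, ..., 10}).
(a_0, …, a_5) = (5, 7, 3, 7, 3, 7)

v_11(4/3) = 0 (numerator and denominator both coprime to 11), so x ∈ ℤ_11^×. Compute digits iteratively via a_i = x_i mod 11, x_{i+1} = (x_i − a_i)/11, with x_0 = x:
  x_0 = 4/3;  a_0 = 5;  x_1 = (x_0 − 5)/11 = -1/3
  x_1 = -1/3;  a_1 = 7;  x_2 = (x_1 − 7)/11 = -2/3
  x_2 = -2/3;  a_2 = 3;  x_3 = (x_2 − 3)/11 = -1/3
  x_3 = -1/3;  a_3 = 7;  x_4 = (x_3 − 7)/11 = -2/3
  x_4 = -2/3;  a_4 = 3;  x_5 = (x_4 − 3)/11 = -1/3
  x_5 = -1/3;  a_5 = 7;  x_6 = (x_5 − 7)/11 = -2/3
Digits: (5, 7, 3, 7, 3, 7).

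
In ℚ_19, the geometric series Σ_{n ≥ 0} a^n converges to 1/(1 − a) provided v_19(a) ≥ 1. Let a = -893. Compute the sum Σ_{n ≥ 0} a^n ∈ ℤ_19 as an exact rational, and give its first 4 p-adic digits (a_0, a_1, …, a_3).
Σ a^n = 1/(1 − a) = 1/894;  first 4 digits = (1, 10, 2, 14)

v_19(a) = 1 ≥ 1, so the series converges in ℤ_19 to 1/(1 − a) = 1/(1 − (-893)) = 1/894. Expand this rational in ℤ_19: compute digits iteratively via d_i = x_i mod 19, x_{i+1} = (x_i − d_i)/19. The first 4 digits are (1, 10, 2, 14).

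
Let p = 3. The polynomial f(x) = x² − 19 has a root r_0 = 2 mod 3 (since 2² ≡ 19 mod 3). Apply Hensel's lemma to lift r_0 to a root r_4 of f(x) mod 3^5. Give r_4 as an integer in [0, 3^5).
r_4 = 152 (mod 243)

Hensel's recurrence: r_{i+1} = r_i − f(r_i)·(f′(r_i))^{-1} mod 3^{i+2}, with f′(x) = 2x. Iterate:
  r_0 = 2 (mod 3)
  r_1 = 8 (mod 9)
  r_2 = 17 (mod 27)
  r_3 = 71 (mod 81)
  r_4 = 152 (mod 243)
Final: r_4 = 152, and one checks f(r_4) ≡ 0 mod 3^5.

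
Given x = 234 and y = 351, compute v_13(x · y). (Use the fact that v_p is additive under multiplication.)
v_13(82134) = 2

v_p(x) = 1 (factor: 234 = 13^1 · 18); v_p(y) = 1 (factor: 351 = 13^1 · 27). Additivity: v_p(xy) = v_p(x) + v_p(y) = 1 + 1 = 2. (Direct check: xy = 82134 = 13^2 · (486).)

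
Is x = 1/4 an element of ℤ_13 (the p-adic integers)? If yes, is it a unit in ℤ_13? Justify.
x ∈ ℤ_13^× (unit); v_13(x) = 0

ℤ_13 = {x ∈ ℚ_13 : v_13(x) ≥ 0} and ℤ_13^× = {x ∈ ℤ_13 : v_13(x) = 0}. Here v_13(1/4) = v_13(num) − v_13(den) = 0; compare against these criteria.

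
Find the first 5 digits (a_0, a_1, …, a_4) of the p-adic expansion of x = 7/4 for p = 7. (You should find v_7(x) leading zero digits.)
(a_0, …, a_4) = (0, 2, 5, 1, 5)

v_7(7/4) = 1, so a_0 = ... = a_0 = 0. Factor out: x = 7^1 · u with u = 1/4 a unit in ℤ_7. Expand u iteratively via a_{v+i} = u_i mod 7, u_{i+1} = (u_i − a_{v+i})/7:
  u_0 = 1/4;  a_1 = 2;  u_1 = (u_0 − 2)/7 = -1/4
  u_1 = -1/4;  a_2 = 5;  u_2 = (u_1 − 5)/7 = -3/4
  u_2 = -3/4;  a_3 = 1;  u_3 = (u_2 − 1)/7 = -1/4
  u_3 = -1/4;  a_4 = 5;  u_4 = (u_3 − 5)/7 = -3/4
Digits: (0, 2, 5, 1, 5).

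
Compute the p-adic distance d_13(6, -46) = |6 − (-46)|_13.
d_13(6, -46) = 1/13

Step 1 — x − y = 6 − (-46) = 52. Step 2 — v_13(52) = 1 (factor: 52 = (13^1 · 4); the sign does not affect v_p). Step 3 — |x − y|_13 = 13^{-1} = 1/13.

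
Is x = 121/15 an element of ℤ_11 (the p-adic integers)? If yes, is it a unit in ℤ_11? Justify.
x ∈ ℤ_11 but not a unit; v_11(x) = 2 > 0

ℤ_11 = {x ∈ ℚ_11 : v_11(x) ≥ 0} and ℤ_11^× = {x ∈ ℤ_11 : v_11(x) = 0}. Here v_11(121/15) = v_11(num) − v_11(den) = 2; compare against these criteria.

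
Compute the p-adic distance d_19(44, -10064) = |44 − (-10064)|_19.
d_19(44, -10064) = 1/361

Step 1 — x − y = 44 − (-10064) = 10108. Step 2 — v_19(10108) = 2 (factor: 10108 = (19^2 · 28); the sign does not affect v_p). Step 3 — |x − y|_19 = 19^{-2} = 1/361.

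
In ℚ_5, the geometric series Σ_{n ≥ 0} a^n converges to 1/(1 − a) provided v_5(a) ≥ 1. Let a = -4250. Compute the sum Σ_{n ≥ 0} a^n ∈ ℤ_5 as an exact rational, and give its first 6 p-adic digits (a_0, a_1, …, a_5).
Σ a^n = 1/(1 − a) = 1/4251;  first 6 digits = (1, 0, 0, 1, 3, 3)

v_5(a) = 3 ≥ 1, so the series converges in ℤ_5 to 1/(1 − a) = 1/(1 − (-4250)) = 1/4251. Expand this rational in ℤ_5: compute digits iteratively via d_i = x_i mod 5, x_{i+1} = (x_i − d_i)/5. The first 6 digits are (1, 0, 0, 1, 3, 3).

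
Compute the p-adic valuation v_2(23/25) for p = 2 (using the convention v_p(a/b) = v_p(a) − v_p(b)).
v_2(23/25) = 0

Factor powers of 2 from the numerator and denominator of the reduced fraction: 23 = 2^0 · 23 and 25 = 2^0 · 25. Apply v_p(a/b) = v_p(a) − v_p(b): v_2(23/25) = 0 − 0 = 0.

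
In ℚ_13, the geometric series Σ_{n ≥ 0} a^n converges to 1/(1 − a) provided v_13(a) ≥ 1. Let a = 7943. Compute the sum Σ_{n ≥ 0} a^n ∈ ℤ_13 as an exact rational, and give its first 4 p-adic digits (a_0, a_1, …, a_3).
Σ a^n = 1/(1 − a) = -1/7942;  first 4 digits = (1, 0, 8, 3)

v_13(a) = 2 ≥ 1, so the series converges in ℤ_13 to 1/(1 − a) = 1/(1 − 7943) = -1/7942. Expand this rational in ℤ_13: compute digits iteratively via d_i = x_i mod 13, x_{i+1} = (x_i − d_i)/13. The first 4 digits are (1, 0, 8, 3).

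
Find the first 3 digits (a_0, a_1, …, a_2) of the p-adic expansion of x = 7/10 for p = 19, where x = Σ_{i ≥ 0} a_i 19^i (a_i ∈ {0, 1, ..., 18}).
(a_0, …, a_2) = (14, 5, 13)

v_19(7/10) = 0 (numerator and denominator both coprime to 19), so x ∈ ℤ_19^×. Compute digits iteratively via a_i = x_i mod 19, x_{i+1} = (x_i − a_i)/19, with x_0 = x:
  x_0 = 7/10;  a_0 = 14;  x_1 = (x_0 − 14)/19 = -7/10
  x_1 = -7/10;  a_1 = 5;  x_2 = (x_1 − 5)/19 = -3/10
  x_2 = -3/10;  a_2 = 13;  x_3 = (x_2 − 13)/19 = -7/10
Digits: (14, 5, 13).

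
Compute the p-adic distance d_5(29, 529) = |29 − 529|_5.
d_5(29, 529) = 1/125

Step 1 — x − y = 29 − 529 = -500. Step 2 — v_5(-500) = 3 (factor: -500 = −(5^3 · 4); the sign does not affect v_p). Step 3 — |x − y|_5 = 5^{-3} = 1/125.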